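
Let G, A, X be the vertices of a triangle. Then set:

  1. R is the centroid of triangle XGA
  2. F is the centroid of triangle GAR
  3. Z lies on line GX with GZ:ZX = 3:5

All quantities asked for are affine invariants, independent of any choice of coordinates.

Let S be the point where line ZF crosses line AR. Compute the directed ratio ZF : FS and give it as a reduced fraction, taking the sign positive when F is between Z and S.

ZF:FS = -1/4

Choose coordinates G = (0, 0), A = (1, 0), X = (0, 1).
1. R is the centroid of triangle XGA ⇒ R = (1/3, 1/3)
2. F is the centroid of triangle GAR ⇒ F = (4/9, 1/9)
3. Z lies on line GX with GZ:ZX = 3:5 ⇒ Z = (0, 3/8)
line ZF meets AR at S = (-4/3, 7/6)
F = Z + t·(S−Z) with t = -1/3, so ZF:FS = -1/3:4/3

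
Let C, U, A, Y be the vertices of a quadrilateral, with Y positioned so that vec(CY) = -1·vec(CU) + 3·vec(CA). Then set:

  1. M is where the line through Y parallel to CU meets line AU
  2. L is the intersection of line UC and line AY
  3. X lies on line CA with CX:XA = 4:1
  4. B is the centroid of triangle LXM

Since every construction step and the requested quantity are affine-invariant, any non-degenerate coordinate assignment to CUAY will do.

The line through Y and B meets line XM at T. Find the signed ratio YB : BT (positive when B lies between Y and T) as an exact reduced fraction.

Set C = (0, 0), U = (1, 0), A = (0, 1), Y = (-1, 3); any affine frame gives the same invariant.
1. M is where the line through Y parallel to CU meets line AU ⇒ M = (-2, 3)
2. L is the intersection of line UC and line AY ⇒ L = (1/2, 0)
3. X lies on line CA with CX:XA = 4:1 ⇒ X = (0, 4/5)
4. B is the centroid of triangle LXM ⇒ B = (-1/2, 19/15)
line YB meets XM at T = (-38/71, 493/355)
B = Y + t·(T−Y) with t = 71/66, so YB:BT = 71/66:-5/66

YB:BT = -71/5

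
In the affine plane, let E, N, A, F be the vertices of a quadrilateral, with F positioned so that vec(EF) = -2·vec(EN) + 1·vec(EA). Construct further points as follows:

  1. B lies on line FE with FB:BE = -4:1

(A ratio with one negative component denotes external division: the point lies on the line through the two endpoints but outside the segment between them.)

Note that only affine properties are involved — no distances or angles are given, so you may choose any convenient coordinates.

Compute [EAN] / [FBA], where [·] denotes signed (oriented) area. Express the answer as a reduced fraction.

Choose coordinates E = (0, 0), N = (1, 0), A = (0, 1), F = (-2, 1).
1. B lies on line FE with FB:BE = -4:1 ⇒ B = (2/3, -1/3)
2·[EAN] = -1, 2·[FBA] = 8/3
[EAN]:[FBA] = -1:8/3 = -3/8

[EAN]:[FBA] = -3/8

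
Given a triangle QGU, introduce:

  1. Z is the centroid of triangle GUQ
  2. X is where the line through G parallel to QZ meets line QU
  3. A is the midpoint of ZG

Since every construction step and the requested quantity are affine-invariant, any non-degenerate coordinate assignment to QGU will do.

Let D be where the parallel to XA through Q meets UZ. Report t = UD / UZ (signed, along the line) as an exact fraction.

Work in coordinates with Q = (0, 0), G = (1, 0), U = (0, 1).
1. Z is the centroid of triangle GUQ ⇒ Z = (1/3, 1/3)
2. X is where the line through G parallel to QZ meets line QU ⇒ X = (0, -1)
3. A is the midpoint of ZG ⇒ A = (2/3, 1/6)
through Q parallel to XA: direction (2/3, 7/6); meets UZ at D = (4/15, 7/15)
D = U + t·(Z−U) with t = 4/5

t = 4/5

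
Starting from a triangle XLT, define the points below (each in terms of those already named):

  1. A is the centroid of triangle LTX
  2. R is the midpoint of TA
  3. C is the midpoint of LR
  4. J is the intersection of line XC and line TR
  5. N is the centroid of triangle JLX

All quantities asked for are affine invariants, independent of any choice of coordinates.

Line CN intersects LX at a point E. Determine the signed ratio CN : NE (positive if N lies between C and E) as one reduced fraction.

CN:NE = 7/2

Work in coordinates with X = (0, 0), L = (1, 0), T = (0, 1).
1. A is the centroid of triangle LTX ⇒ A = (1/3, 1/3)
2. R is the midpoint of TA ⇒ R = (1/6, 2/3)
3. C is the midpoint of LR ⇒ C = (7/12, 1/3)
4. J is the intersection of line XC and line TR ⇒ J = (7/18, 2/9)
5. N is the centroid of triangle JLX ⇒ N = (25/54, 2/27)
line CN meets LX at E = (3/7, 0)
N = C + t·(E−C) with t = 7/9, so CN:NE = 7/9:2/9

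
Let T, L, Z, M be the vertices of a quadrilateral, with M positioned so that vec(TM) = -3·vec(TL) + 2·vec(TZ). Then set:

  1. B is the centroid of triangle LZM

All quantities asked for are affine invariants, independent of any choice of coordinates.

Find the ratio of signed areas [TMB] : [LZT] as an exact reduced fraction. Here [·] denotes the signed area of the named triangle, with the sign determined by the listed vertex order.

[TMB]:[LZT] = -5/3

Choose coordinates T = (0, 0), L = (1, 0), Z = (0, 1), M = (-3, 2).
1. B is the centroid of triangle LZM ⇒ B = (-2/3, 1)
2·[TMB] = -5/3, 2·[LZT] = 1
[TMB]:[LZT] = -5/3:1 = -5/3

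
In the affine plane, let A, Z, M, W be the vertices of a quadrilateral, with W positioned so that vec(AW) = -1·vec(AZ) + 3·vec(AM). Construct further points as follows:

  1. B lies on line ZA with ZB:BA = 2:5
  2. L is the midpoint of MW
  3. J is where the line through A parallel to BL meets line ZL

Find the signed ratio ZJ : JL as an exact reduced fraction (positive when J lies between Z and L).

Choose coordinates A = (0, 0), Z = (1, 0), M = (0, 1), W = (-1, 3).
1. B lies on line ZA with ZB:BA = 2:5 ⇒ B = (5/7, 0)
2. L is the midpoint of MW ⇒ L = (-1/2, 2)
3. J is where the line through A parallel to BL meets line ZL ⇒ J = (-17/4, 7)
J = Z + t·(L−Z) with t = 7/2, so ZJ:JL = t:(1−t) = 7/2:-5/2

ZJ:JL = -7/5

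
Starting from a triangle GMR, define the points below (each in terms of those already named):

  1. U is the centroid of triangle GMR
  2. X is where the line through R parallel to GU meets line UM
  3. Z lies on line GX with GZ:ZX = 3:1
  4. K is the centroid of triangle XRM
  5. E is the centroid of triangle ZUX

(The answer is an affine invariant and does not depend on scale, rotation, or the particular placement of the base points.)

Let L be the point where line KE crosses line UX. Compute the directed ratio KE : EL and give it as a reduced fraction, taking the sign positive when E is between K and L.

KE:EL = -5

Work in coordinates with G = (0, 0), M = (1, 0), R = (0, 1).
1. U is the centroid of triangle GMR ⇒ U = (1/3, 1/3)
2. X is where the line through R parallel to GU meets line UM ⇒ X = (-1/3, 2/3)
3. Z lies on line GX with GZ:ZX = 3:1 ⇒ Z = (-1/4, 1/2)
4. K is the centroid of triangle XRM ⇒ K = (2/9, 5/9)
5. E is the centroid of triangle ZUX ⇒ E = (-1/12, 1/2)
line KE meets UX at L = (-1/45, 23/45)
E = K + t·(L−K) with t = 5/4, so KE:EL = 5/4:-1/4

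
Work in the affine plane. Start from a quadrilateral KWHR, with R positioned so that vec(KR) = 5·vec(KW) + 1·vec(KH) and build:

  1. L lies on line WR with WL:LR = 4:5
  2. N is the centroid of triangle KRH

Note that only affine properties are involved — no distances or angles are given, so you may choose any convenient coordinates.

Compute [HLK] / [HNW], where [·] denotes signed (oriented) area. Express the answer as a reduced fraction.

[HLK]:[HNW] = 25/12

Choose coordinates K = (0, 0), W = (1, 0), H = (0, 1), R = (5, 1).
1. L lies on line WR with WL:LR = 4:5 ⇒ L = (25/9, 4/9)
2. N is the centroid of triangle KRH ⇒ N = (5/3, 2/3)
2·[HLK] = -25/9, 2·[HNW] = -4/3
[HLK]:[HNW] = -25/9:-4/3 = 25/12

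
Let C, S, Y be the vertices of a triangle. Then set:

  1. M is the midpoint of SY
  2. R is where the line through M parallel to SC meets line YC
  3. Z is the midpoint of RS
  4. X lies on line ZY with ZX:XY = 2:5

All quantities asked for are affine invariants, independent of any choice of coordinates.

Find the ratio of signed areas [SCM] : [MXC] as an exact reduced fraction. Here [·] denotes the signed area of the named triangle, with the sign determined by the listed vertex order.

Work in coordinates with C = (0, 0), S = (1, 0), Y = (0, 1).
1. M is the midpoint of SY ⇒ M = (1/2, 1/2)
2. R is where the line through M parallel to SC meets line YC ⇒ R = (0, 1/2)
3. Z is the midpoint of RS ⇒ Z = (1/2, 1/4)
4. X lies on line ZY with ZX:XY = 2:5 ⇒ X = (5/14, 13/28)
2·[SCM] = -1/2, 2·[MXC] = 3/56
[SCM]:[MXC] = -1/2:3/56 = -28/3

[SCM]:[MXC] = -28/3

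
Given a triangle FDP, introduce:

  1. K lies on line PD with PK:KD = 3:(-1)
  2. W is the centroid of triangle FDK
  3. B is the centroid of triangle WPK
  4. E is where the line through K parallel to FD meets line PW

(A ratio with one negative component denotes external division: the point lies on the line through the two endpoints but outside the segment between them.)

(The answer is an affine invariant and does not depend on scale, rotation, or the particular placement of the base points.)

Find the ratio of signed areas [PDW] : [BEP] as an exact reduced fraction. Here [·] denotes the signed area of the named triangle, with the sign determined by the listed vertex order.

[PDW]:[BEP] = 14/9

Work in coordinates with F = (0, 0), D = (1, 0), P = (0, 1).
1. K lies on line PD with PK:KD = 3:(-1) ⇒ K = (3/2, -1/2)
2. W is the centroid of triangle FDK ⇒ W = (5/6, -1/6)
3. B is the centroid of triangle WPK ⇒ B = (7/9, 1/9)
4. E is where the line through K parallel to FD meets line PW ⇒ E = (15/14, -1/2)
2·[PDW] = -1/3, 2·[BEP] = -3/14
[PDW]:[BEP] = -1/3:-3/14 = 14/9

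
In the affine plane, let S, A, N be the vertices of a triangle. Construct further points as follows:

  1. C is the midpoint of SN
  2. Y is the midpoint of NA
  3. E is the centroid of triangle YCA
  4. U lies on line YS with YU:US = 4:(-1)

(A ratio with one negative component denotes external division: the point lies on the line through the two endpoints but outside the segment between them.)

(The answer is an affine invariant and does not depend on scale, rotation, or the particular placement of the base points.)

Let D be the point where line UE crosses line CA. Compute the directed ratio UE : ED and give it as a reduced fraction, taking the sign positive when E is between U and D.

UE:ED = -10

Assign S = (0, 0), A = (1, 0), N = (0, 1) — the answer is frame-independent, so this choice is without loss of generality.
1. C is the midpoint of SN ⇒ C = (0, 1/2)
2. Y is the midpoint of NA ⇒ Y = (1/2, 1/2)
3. E is the centroid of triangle YCA ⇒ E = (1/2, 1/3)
4. U lies on line YS with YU:US = 4:(-1) ⇒ U = (-1/6, -1/6)
line UE meets CA at D = (13/30, 17/60)
E = U + t·(D−U) with t = 10/9, so UE:ED = 10/9:-1/9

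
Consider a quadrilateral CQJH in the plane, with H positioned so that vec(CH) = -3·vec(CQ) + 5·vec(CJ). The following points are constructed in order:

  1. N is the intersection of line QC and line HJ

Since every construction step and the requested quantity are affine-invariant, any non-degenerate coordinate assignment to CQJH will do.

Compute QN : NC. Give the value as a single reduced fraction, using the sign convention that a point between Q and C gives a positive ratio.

Assign C = (0, 0), Q = (1, 0), J = (0, 1), H = (-3, 5) — the answer is frame-independent, so this choice is without loss of generality.
1. N is the intersection of line QC and line HJ ⇒ N = (3/4, 0)
N = Q + t·(C−Q) with t = 1/4, so QN:NC = t:(1−t) = 1/4:3/4

QN:NC = 1/3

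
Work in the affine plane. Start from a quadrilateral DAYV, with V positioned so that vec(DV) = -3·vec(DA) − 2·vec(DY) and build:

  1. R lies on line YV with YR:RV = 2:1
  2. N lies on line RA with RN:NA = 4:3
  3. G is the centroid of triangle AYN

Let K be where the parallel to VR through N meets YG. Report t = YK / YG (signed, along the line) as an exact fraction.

Assign D = (0, 0), A = (1, 0), Y = (0, 1), V = (-3, -2) — the answer is frame-independent, so this choice is without loss of generality.
1. R lies on line YV with YR:RV = 2:1 ⇒ R = (-2, -1)
2. N lies on line RA with RN:NA = 4:3 ⇒ N = (-2/7, -3/7)
3. G is the centroid of triangle AYN ⇒ G = (5/21, 4/21)
through N parallel to VR: direction (1, 1); meets YG at K = (20/77, 9/77)
K = Y + t·(G−Y) with t = 12/11

t = 12/11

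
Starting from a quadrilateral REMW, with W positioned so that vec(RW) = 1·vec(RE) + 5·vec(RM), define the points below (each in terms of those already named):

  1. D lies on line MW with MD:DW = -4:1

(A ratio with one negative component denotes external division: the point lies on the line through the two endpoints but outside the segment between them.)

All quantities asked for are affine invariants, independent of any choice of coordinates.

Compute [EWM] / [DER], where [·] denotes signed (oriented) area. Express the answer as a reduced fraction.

[EWM]:[DER] = -15/19

Assign R = (0, 0), E = (1, 0), M = (0, 1), W = (1, 5) — the answer is frame-independent, so this choice is without loss of generality.
1. D lies on line MW with MD:DW = -4:1 ⇒ D = (4/3, 19/3)
2·[EWM] = 5, 2·[DER] = -19/3
[EWM]:[DER] = 5:-19/3 = -15/19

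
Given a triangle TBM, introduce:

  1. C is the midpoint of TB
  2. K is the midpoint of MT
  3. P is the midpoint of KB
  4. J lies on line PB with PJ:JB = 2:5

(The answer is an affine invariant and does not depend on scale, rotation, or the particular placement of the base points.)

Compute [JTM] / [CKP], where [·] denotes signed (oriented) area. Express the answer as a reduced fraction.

Assign T = (0, 0), B = (1, 0), M = (0, 1) — the answer is frame-independent, so this choice is without loss of generality.
1. C is the midpoint of TB ⇒ C = (1/2, 0)
2. K is the midpoint of MT ⇒ K = (0, 1/2)
3. P is the midpoint of KB ⇒ P = (1/2, 1/4)
4. J lies on line PB with PJ:JB = 2:5 ⇒ J = (9/14, 5/28)
2·[JTM] = -9/14, 2·[CKP] = -1/8
[JTM]:[CKP] = -9/14:-1/8 = 36/7

[JTM]:[CKP] = 36/7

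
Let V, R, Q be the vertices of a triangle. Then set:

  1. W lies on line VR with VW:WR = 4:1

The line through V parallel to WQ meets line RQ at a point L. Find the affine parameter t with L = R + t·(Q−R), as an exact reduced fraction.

t = 5

Work in coordinates with V = (0, 0), R = (1, 0), Q = (0, 1).
1. W lies on line VR with VW:WR = 4:1 ⇒ W = (4/5, 0)
through V parallel to WQ: direction (-4/5, 1); meets RQ at L = (-4, 5)
L = R + t·(Q−R) with t = 5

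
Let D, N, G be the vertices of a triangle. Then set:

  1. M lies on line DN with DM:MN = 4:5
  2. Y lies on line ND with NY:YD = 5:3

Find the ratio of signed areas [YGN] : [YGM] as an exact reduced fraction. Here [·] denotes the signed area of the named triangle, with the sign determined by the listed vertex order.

Assign D = (0, 0), N = (1, 0), G = (0, 1) — the answer is frame-independent, so this choice is without loss of generality.
1. M lies on line DN with DM:MN = 4:5 ⇒ M = (4/9, 0)
2. Y lies on line ND with NY:YD = 5:3 ⇒ Y = (3/8, 0)
2·[YGN] = -5/8, 2·[YGM] = -5/72
[YGN]:[YGM] = -5/8:-5/72 = 9

[YGN]:[YGM] = 9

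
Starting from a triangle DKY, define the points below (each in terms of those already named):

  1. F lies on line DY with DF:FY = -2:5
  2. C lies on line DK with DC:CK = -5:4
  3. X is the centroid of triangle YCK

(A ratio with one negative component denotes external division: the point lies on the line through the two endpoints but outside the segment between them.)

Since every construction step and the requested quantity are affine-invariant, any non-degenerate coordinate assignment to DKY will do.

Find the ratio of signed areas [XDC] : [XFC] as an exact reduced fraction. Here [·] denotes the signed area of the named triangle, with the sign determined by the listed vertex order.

Assign D = (0, 0), K = (1, 0), Y = (0, 1) — the answer is frame-independent, so this choice is without loss of generality.
1. F lies on line DY with DF:FY = -2:5 ⇒ F = (0, -2/3)
2. C lies on line DK with DC:CK = -5:4 ⇒ C = (5, 0)
3. X is the centroid of triangle YCK ⇒ X = (2, 1/3)
2·[XDC] = 5/3, 2·[XFC] = 11/3
[XDC]:[XFC] = 5/3:11/3 = 5/11

[XDC]:[XFC] = 5/11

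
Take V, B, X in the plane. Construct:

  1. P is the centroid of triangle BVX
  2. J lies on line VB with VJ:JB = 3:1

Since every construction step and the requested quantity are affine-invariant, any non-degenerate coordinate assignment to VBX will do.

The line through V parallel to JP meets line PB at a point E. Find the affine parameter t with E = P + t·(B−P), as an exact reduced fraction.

t = -3

Choose coordinates V = (0, 0), B = (1, 0), X = (0, 1).
1. P is the centroid of triangle BVX ⇒ P = (1/3, 1/3)
2. J lies on line VB with VJ:JB = 3:1 ⇒ J = (3/4, 0)
through V parallel to JP: direction (-5/12, 1/3); meets PB at E = (-5/3, 4/3)
E = P + t·(B−P) with t = -3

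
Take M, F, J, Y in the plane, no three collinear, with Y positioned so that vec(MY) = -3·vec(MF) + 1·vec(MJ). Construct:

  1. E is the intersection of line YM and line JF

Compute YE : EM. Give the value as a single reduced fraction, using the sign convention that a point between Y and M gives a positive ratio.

Set M = (0, 0), F = (1, 0), J = (0, 1), Y = (-3, 1); any affine frame gives the same invariant.
1. E is the intersection of line YM and line JF ⇒ E = (3/2, -1/2)
E = Y + t·(M−Y) with t = 3/2, so YE:EM = t:(1−t) = 3/2:-1/2

YE:EM = -3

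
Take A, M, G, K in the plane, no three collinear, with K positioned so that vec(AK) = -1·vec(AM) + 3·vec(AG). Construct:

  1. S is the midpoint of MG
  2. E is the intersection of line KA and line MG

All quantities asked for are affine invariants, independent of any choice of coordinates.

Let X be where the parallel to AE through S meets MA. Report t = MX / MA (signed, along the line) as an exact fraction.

Assign A = (0, 0), M = (1, 0), G = (0, 1), K = (-1, 3) — the answer is frame-independent, so this choice is without loss of generality.
1. S is the midpoint of MG ⇒ S = (1/2, 1/2)
2. E is the intersection of line KA and line MG ⇒ E = (-1/2, 3/2)
through S parallel to AE: direction (-1/2, 3/2); meets MA at X = (2/3, 0)
X = M + t·(A−M) with t = 1/3

t = 1/3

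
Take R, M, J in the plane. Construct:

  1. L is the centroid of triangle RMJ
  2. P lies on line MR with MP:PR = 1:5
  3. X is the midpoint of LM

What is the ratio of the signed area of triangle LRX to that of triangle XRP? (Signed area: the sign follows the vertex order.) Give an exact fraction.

[LRX]:[XRP] = 6/5

Work in coordinates with R = (0, 0), M = (1, 0), J = (0, 1).
1. L is the centroid of triangle RMJ ⇒ L = (1/3, 1/3)
2. P lies on line MR with MP:PR = 1:5 ⇒ P = (5/6, 0)
3. X is the midpoint of LM ⇒ X = (2/3, 1/6)
2·[LRX] = 1/6, 2·[XRP] = 5/36
[LRX]:[XRP] = 1/6:5/36 = 6/5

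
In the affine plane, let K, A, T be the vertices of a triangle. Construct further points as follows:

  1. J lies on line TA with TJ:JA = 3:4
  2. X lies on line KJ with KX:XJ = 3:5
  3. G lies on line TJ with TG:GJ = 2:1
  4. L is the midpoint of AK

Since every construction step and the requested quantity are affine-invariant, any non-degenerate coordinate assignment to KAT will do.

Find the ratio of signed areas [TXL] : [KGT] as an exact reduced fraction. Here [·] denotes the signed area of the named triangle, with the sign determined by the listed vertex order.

[TXL]:[KGT] = 13/16

Assign K = (0, 0), A = (1, 0), T = (0, 1) — the answer is frame-independent, so this choice is without loss of generality.
1. J lies on line TA with TJ:JA = 3:4 ⇒ J = (3/7, 4/7)
2. X lies on line KJ with KX:XJ = 3:5 ⇒ X = (9/56, 3/14)
3. G lies on line TJ with TG:GJ = 2:1 ⇒ G = (2/7, 5/7)
4. L is the midpoint of AK ⇒ L = (1/2, 0)
2·[TXL] = 13/56, 2·[KGT] = 2/7
[TXL]:[KGT] = 13/56:2/7 = 13/16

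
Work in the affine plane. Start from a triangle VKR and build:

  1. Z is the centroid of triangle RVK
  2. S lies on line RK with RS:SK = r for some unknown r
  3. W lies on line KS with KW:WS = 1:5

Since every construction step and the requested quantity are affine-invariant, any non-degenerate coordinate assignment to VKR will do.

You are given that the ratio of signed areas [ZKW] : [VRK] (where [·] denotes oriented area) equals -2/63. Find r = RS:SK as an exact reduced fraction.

r = 3/4

Work in coordinates with V = (0, 0), K = (1, 0), R = (0, 1).
1. Z is the centroid of triangle RVK ⇒ Z = (1/3, 1/3)
2. With RS:SK = r, write λ = r/(r+1) so S = R + λ·(K−R); S is affine-linear in λ
3. W lies on line KS with KW:WS = 1:5 ⇒ W is an affine combination of earlier points and hence also affine-linear in λ
Every point depending on S is an affine combination of S and λ-independent points, so each such coordinate is linear in λ; the λ² term in each signed area is a multiple of (K−R)×(K−R) = 0, so 2·[ZKW] and 2·[VRK] are each linear in λ. Evaluating at λ=0 and λ=1:
  2·[ZKW] = -1/18·λ + 1/18,   2·[VRK] = -1
So [ZKW]:[VRK] = (-1/18·λ + 1/18) / (-1). Setting this equal to -2/63:
  -1/18·λ + 1/18 = -2/63·(-1)  ⇒  λ = 3/7
Then r = λ/(1−λ) = (3/7)/(4/7) = 3/4. Check: with r = 3/4, S = (3/7, 4/7) and [ZKW]:[VRK] = -2/63 as required.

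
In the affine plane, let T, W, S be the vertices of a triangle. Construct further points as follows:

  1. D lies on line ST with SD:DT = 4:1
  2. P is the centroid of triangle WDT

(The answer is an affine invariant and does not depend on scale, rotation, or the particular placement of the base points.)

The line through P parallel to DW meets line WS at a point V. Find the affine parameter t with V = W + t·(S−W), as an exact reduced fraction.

Assign T = (0, 0), W = (1, 0), S = (0, 1) — the answer is frame-independent, so this choice is without loss of generality.
1. D lies on line ST with SD:DT = 4:1 ⇒ D = (0, 1/5)
2. P is the centroid of triangle WDT ⇒ P = (1/3, 1/15)
through P parallel to DW: direction (1, -1/5); meets WS at V = (13/12, -1/12)
V = W + t·(S−W) with t = -1/12

t = -1/12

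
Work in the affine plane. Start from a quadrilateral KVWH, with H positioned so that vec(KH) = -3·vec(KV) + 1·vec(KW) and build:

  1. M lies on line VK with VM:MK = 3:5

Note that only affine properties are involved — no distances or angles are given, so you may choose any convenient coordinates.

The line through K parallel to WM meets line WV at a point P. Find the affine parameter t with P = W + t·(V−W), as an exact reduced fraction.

t = -5/3

Set K = (0, 0), V = (1, 0), W = (0, 1), H = (-3, 1); any affine frame gives the same invariant.
1. M lies on line VK with VM:MK = 3:5 ⇒ M = (5/8, 0)
through K parallel to WM: direction (5/8, -1); meets WV at P = (-5/3, 8/3)
P = W + t·(V−W) with t = -5/3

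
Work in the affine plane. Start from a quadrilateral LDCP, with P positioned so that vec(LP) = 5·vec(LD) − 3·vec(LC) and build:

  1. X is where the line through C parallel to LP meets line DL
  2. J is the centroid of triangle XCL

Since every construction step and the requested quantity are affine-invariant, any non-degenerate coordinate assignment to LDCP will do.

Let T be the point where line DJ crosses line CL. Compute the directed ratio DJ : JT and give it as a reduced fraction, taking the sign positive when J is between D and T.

Assign L = (0, 0), D = (1, 0), C = (0, 1), P = (5, -3) — the answer is frame-independent, so this choice is without loss of generality.
1. X is where the line through C parallel to LP meets line DL ⇒ X = (5/3, 0)
2. J is the centroid of triangle XCL ⇒ J = (5/9, 1/3)
line DJ meets CL at T = (0, 3/4)
J = D + t·(T−D) with t = 4/9, so DJ:JT = 4/9:5/9

DJ:JT = 4/5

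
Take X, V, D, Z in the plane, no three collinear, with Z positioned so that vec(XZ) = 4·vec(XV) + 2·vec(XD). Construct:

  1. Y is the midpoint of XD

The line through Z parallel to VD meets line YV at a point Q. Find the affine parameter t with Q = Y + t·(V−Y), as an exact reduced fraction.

t = 11

Set X = (0, 0), V = (1, 0), D = (0, 1), Z = (4, 2); any affine frame gives the same invariant.
1. Y is the midpoint of XD ⇒ Y = (0, 1/2)
through Z parallel to VD: direction (-1, 1); meets YV at Q = (11, -5)
Q = Y + t·(V−Y) with t = 11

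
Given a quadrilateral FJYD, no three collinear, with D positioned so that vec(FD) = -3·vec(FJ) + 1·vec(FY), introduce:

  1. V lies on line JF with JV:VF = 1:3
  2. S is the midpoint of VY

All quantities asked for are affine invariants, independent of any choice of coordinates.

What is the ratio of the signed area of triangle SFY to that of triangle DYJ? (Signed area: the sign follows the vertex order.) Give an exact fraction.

[SFY]:[DYJ] = 1/8

Work in coordinates with F = (0, 0), J = (1, 0), Y = (0, 1), D = (-3, 1).
1. V lies on line JF with JV:VF = 1:3 ⇒ V = (3/4, 0)
2. S is the midpoint of VY ⇒ S = (3/8, 1/2)
2·[SFY] = -3/8, 2·[DYJ] = -3
[SFY]:[DYJ] = -3/8:-3 = 1/8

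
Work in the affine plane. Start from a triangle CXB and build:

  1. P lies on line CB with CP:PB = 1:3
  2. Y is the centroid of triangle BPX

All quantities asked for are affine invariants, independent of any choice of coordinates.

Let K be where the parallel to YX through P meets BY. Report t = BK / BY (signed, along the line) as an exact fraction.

t = 2

Work in coordinates with C = (0, 0), X = (1, 0), B = (0, 1).
1. P lies on line CB with CP:PB = 1:3 ⇒ P = (0, 1/4)
2. Y is the centroid of triangle BPX ⇒ Y = (1/3, 5/12)
through P parallel to YX: direction (2/3, -5/12); meets BY at K = (2/3, -1/6)
K = B + t·(Y−B) with t = 2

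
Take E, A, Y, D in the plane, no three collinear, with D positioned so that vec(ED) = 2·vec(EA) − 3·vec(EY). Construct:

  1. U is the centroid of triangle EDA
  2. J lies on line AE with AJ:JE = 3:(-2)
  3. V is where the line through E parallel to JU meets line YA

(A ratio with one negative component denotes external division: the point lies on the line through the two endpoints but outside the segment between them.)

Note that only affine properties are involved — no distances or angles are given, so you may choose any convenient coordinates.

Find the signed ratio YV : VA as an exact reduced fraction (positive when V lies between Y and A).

Set E = (0, 0), A = (1, 0), Y = (0, 1), D = (2, -3); any affine frame gives the same invariant.
1. U is the centroid of triangle EDA ⇒ U = (1, -1)
2. J lies on line AE with AJ:JE = 3:(-2) ⇒ J = (-2, 0)
3. V is where the line through E parallel to JU meets line YA ⇒ V = (3/2, -1/2)
V = Y + t·(A−Y) with t = 3/2, so YV:VA = t:(1−t) = 3/2:-1/2

YV:VA = -3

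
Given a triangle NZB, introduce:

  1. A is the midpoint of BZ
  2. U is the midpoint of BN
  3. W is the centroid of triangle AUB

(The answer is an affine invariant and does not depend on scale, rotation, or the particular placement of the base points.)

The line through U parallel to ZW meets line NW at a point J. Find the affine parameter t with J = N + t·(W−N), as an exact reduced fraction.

t = 5/8

Set N = (0, 0), Z = (1, 0), B = (0, 1); any affine frame gives the same invariant.
1. A is the midpoint of BZ ⇒ A = (1/2, 1/2)
2. U is the midpoint of BN ⇒ U = (0, 1/2)
3. W is the centroid of triangle AUB ⇒ W = (1/6, 2/3)
through U parallel to ZW: direction (-5/6, 2/3); meets NW at J = (5/48, 5/12)
J = N + t·(W−N) with t = 5/8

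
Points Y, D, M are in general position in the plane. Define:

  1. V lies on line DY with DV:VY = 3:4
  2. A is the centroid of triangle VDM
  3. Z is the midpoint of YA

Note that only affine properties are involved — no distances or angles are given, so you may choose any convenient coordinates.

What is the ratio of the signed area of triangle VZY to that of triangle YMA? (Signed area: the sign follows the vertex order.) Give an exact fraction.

[VZY]:[YMA] = -2/11

Choose coordinates Y = (0, 0), D = (1, 0), M = (0, 1).
1. V lies on line DY with DV:VY = 3:4 ⇒ V = (4/7, 0)
2. A is the centroid of triangle VDM ⇒ A = (11/21, 1/3)
3. Z is the midpoint of YA ⇒ Z = (11/42, 1/6)
2·[VZY] = 2/21, 2·[YMA] = -11/21
[VZY]:[YMA] = 2/21:-11/21 = -2/11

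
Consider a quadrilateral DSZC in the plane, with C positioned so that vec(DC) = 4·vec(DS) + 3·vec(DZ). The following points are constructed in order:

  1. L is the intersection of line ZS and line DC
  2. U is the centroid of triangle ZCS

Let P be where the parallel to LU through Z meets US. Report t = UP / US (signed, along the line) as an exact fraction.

Assign D = (0, 0), S = (1, 0), Z = (0, 1), C = (4, 3) — the answer is frame-independent, so this choice is without loss of generality.
1. L is the intersection of line ZS and line DC ⇒ L = (4/7, 3/7)
2. U is the centroid of triangle ZCS ⇒ U = (5/3, 4/3)
through Z parallel to LU: direction (23/21, 19/21); meets US at P = (23/9, 28/9)
P = U + t·(S−U) with t = -4/3

t = -4/3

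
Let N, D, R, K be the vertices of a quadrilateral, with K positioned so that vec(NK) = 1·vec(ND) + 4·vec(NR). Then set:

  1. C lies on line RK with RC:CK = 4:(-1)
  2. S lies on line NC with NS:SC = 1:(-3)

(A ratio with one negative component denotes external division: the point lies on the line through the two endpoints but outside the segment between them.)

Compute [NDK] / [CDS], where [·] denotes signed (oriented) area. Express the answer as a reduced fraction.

[NDK]:[CDS] = -8/15

Choose coordinates N = (0, 0), D = (1, 0), R = (0, 1), K = (1, 4).
1. C lies on line RK with RC:CK = 4:(-1) ⇒ C = (4/3, 5)
2. S lies on line NC with NS:SC = 1:(-3) ⇒ S = (-2/3, -5/2)
2·[NDK] = 4, 2·[CDS] = -15/2
[NDK]:[CDS] = 4:-15/2 = -8/15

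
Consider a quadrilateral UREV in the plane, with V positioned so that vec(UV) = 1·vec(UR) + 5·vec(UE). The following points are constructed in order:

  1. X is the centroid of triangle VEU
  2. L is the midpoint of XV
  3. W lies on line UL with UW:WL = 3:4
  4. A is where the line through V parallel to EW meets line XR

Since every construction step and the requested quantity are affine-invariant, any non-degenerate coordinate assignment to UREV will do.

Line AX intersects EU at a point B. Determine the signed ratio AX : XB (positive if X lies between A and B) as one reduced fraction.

AX:XB = -22/19

Set U = (0, 0), R = (1, 0), E = (0, 1), V = (1, 5); any affine frame gives the same invariant.
1. X is the centroid of triangle VEU ⇒ X = (1/3, 2)
2. L is the midpoint of XV ⇒ L = (2/3, 7/2)
3. W lies on line UL with UW:WL = 3:4 ⇒ W = (2/7, 3/2)
4. A is where the line through V parallel to EW meets line XR ⇒ A = (-1/19, 60/19)
line AX meets EU at B = (0, 3)
X = A + t·(B−A) with t = 22/3, so AX:XB = 22/3:-19/3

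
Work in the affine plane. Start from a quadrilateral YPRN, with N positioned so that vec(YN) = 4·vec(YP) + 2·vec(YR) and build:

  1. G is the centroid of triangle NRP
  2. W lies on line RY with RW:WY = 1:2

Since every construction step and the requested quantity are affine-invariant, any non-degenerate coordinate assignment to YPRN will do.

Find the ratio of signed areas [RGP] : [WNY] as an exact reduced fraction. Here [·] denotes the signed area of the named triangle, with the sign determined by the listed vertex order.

[RGP]:[WNY] = 5/8

Set Y = (0, 0), P = (1, 0), R = (0, 1), N = (4, 2); any affine frame gives the same invariant.
1. G is the centroid of triangle NRP ⇒ G = (5/3, 1)
2. W lies on line RY with RW:WY = 1:2 ⇒ W = (0, 2/3)
2·[RGP] = -5/3, 2·[WNY] = -8/3
[RGP]:[WNY] = -5/3:-8/3 = 5/8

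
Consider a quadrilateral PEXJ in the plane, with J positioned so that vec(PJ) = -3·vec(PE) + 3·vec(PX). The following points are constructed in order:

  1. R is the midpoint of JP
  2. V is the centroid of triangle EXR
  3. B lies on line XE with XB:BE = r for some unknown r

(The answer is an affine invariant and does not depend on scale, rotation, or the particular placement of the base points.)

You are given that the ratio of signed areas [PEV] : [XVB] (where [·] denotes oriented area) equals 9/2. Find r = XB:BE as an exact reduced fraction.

r = 5/4

Choose coordinates P = (0, 0), E = (1, 0), X = (0, 1), J = (-3, 3).
1. R is the midpoint of JP ⇒ R = (-3/2, 3/2)
2. V is the centroid of triangle EXR ⇒ V = (-1/6, 5/6)
3. With XB:BE = r, write λ = r/(r+1) so B = X + λ·(E−X); B is affine-linear in λ
Every point depending on B is an affine combination of B and λ-independent points, so each such coordinate is linear in λ; the λ² term in each signed area is a multiple of (E−X)×(E−X) = 0, so 2·[PEV] and 2·[XVB] are each linear in λ. Evaluating at λ=0 and λ=1:
  2·[PEV] = 5/6,   2·[XVB] = 1/3·λ
So [PEV]:[XVB] = (5/6) / (1/3·λ). Setting this equal to 9/2:
  5/6 = 9/2·(1/3·λ)  ⇒  λ = 5/9
Then r = λ/(1−λ) = (5/9)/(4/9) = 5/4. Check: with r = 5/4, B = (5/9, 4/9) and [PEV]:[XVB] = 9/2 as required.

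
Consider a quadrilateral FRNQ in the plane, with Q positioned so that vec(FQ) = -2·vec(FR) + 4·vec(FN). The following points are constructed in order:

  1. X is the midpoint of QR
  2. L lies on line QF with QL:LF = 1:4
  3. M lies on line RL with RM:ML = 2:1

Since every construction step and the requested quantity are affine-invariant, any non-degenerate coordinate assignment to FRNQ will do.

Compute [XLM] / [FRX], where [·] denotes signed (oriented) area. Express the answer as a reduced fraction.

Assign F = (0, 0), R = (1, 0), N = (0, 1), Q = (-2, 4) — the answer is frame-independent, so this choice is without loss of generality.
1. X is the midpoint of QR ⇒ X = (-1/2, 2)
2. L lies on line QF with QL:LF = 1:4 ⇒ L = (-8/5, 16/5)
3. M lies on line RL with RM:ML = 2:1 ⇒ M = (-11/15, 32/15)
2·[XLM] = 2/15, 2·[FRX] = 2
[XLM]:[FRX] = 2/15:2 = 1/15

[XLM]:[FRX] = 1/15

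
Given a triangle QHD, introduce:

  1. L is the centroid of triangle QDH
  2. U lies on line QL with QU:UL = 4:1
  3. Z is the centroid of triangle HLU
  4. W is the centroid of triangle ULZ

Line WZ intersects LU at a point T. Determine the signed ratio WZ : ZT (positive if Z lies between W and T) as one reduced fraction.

WZ:ZT = -2/3

Assign Q = (0, 0), H = (1, 0), D = (0, 1) — the answer is frame-independent, so this choice is without loss of generality.
1. L is the centroid of triangle QDH ⇒ L = (1/3, 1/3)
2. U lies on line QL with QU:UL = 4:1 ⇒ U = (4/15, 4/15)
3. Z is the centroid of triangle HLU ⇒ Z = (8/15, 1/5)
4. W is the centroid of triangle ULZ ⇒ W = (17/45, 4/15)
line WZ meets LU at T = (3/10, 3/10)
Z = W + t·(T−W) with t = -2, so WZ:ZT = -2:3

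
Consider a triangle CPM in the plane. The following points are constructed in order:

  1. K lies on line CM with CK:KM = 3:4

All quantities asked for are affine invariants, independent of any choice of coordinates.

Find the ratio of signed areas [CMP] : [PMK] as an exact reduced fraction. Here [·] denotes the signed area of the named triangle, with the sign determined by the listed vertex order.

[CMP]:[PMK] = -7/4

Work in coordinates with C = (0, 0), P = (1, 0), M = (0, 1).
1. K lies on line CM with CK:KM = 3:4 ⇒ K = (0, 3/7)
2·[CMP] = -1, 2·[PMK] = 4/7
[CMP]:[PMK] = -1:4/7 = -7/4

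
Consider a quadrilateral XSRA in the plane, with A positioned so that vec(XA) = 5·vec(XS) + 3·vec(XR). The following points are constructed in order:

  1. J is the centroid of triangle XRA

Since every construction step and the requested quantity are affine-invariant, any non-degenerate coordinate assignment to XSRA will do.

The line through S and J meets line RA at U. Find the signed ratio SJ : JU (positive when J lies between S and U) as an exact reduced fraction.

Assign X = (0, 0), S = (1, 0), R = (0, 1), A = (5, 3) — the answer is frame-independent, so this choice is without loss of generality.
1. J is the centroid of triangle XRA ⇒ J = (5/3, 4/3)
line SJ meets RA at U = (15/8, 7/4)
J = S + t·(U−S) with t = 16/21, so SJ:JU = 16/21:5/21

SJ:JU = 16/5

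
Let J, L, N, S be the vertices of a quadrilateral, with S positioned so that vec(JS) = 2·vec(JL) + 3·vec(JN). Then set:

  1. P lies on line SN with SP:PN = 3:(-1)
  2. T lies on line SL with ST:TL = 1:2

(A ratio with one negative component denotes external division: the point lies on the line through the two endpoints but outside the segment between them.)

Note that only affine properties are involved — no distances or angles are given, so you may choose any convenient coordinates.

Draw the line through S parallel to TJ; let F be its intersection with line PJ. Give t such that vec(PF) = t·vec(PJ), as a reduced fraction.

Choose coordinates J = (0, 0), L = (1, 0), N = (0, 1), S = (2, 3).
1. P lies on line SN with SP:PN = 3:(-1) ⇒ P = (-1, 0)
2. T lies on line SL with ST:TL = 1:2 ⇒ T = (5/3, 2)
through S parallel to TJ: direction (-5/3, -2); meets PJ at F = (-1/2, 0)
F = P + t·(J−P) with t = 1/2

t = 1/2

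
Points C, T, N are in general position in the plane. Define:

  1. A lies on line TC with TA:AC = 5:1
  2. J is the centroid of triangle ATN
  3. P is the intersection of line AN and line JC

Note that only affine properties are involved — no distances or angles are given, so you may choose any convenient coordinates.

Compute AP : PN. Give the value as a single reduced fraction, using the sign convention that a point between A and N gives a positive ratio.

Choose coordinates C = (0, 0), T = (1, 0), N = (0, 1).
1. A lies on line TC with TA:AC = 5:1 ⇒ A = (1/6, 0)
2. J is the centroid of triangle ATN ⇒ J = (7/18, 1/3)
3. P is the intersection of line AN and line JC ⇒ P = (7/48, 1/8)
P = A + t·(N−A) with t = 1/8, so AP:PN = t:(1−t) = 1/8:7/8

AP:PN = 1/7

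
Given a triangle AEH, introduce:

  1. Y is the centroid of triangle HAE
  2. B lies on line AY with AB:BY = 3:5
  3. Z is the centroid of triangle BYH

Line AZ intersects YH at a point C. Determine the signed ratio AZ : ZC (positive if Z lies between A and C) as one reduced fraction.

AZ:ZC = 19/5

Work in coordinates with A = (0, 0), E = (1, 0), H = (0, 1).
1. Y is the centroid of triangle HAE ⇒ Y = (1/3, 1/3)
2. B lies on line AY with AB:BY = 3:5 ⇒ B = (1/8, 1/8)
3. Z is the centroid of triangle BYH ⇒ Z = (11/72, 35/72)
line AZ meets YH at C = (11/57, 35/57)
Z = A + t·(C−A) with t = 19/24, so AZ:ZC = 19/24:5/24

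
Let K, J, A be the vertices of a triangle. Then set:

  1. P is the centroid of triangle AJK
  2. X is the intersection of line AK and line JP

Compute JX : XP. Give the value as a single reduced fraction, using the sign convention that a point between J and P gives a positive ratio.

JX:XP = -3

Work in coordinates with K = (0, 0), J = (1, 0), A = (0, 1).
1. P is the centroid of triangle AJK ⇒ P = (1/3, 1/3)
2. X is the intersection of line AK and line JP ⇒ X = (0, 1/2)
X = J + t·(P−J) with t = 3/2, so JX:XP = t:(1−t) = 3/2:-1/2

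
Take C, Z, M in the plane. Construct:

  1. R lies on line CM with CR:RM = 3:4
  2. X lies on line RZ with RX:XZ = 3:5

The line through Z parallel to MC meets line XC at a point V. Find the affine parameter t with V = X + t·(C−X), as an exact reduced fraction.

Set C = (0, 0), Z = (1, 0), M = (0, 1); any affine frame gives the same invariant.
1. R lies on line CM with CR:RM = 3:4 ⇒ R = (0, 3/7)
2. X lies on line RZ with RX:XZ = 3:5 ⇒ X = (3/8, 15/56)
through Z parallel to MC: direction (0, -1); meets XC at V = (1, 5/7)
V = X + t·(C−X) with t = -5/3

t = -5/3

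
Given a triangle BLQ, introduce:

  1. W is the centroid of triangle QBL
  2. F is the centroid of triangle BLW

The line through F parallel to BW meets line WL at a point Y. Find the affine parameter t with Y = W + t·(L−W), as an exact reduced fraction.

Set B = (0, 0), L = (1, 0), Q = (0, 1); any affine frame gives the same invariant.
1. W is the centroid of triangle QBL ⇒ W = (1/3, 1/3)
2. F is the centroid of triangle BLW ⇒ F = (4/9, 1/9)
through F parallel to BW: direction (1/3, 1/3); meets WL at Y = (5/9, 2/9)
Y = W + t·(L−W) with t = 1/3

t = 1/3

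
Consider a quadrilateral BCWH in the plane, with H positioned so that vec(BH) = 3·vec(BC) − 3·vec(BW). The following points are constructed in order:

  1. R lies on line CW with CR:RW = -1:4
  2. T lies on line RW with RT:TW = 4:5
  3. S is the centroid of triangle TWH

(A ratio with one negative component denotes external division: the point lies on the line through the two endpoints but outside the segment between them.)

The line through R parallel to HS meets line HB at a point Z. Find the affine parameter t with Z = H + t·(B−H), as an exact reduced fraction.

t = -26/81

Work in coordinates with B = (0, 0), C = (1, 0), W = (0, 1), H = (3, -3).
1. R lies on line CW with CR:RW = -1:4 ⇒ R = (4/3, -1/3)
2. T lies on line RW with RT:TW = 4:5 ⇒ T = (20/27, 7/27)
3. S is the centroid of triangle TWH ⇒ S = (101/81, -47/81)
through R parallel to HS: direction (-142/81, 196/81); meets HB at Z = (107/27, -107/27)
Z = H + t·(B−H) with t = -26/81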